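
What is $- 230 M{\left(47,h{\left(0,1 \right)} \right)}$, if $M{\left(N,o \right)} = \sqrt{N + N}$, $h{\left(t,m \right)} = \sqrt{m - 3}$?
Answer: $- 230 \sqrt{94} \approx -2229.9$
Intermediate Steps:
$h{\left(t,m \right)} = \sqrt{-3 + m}$
$M{\left(N,o \right)} = \sqrt{2} \sqrt{N}$ ($M{\left(N,o \right)} = \sqrt{2 N} = \sqrt{2} \sqrt{N}$)
$- 230 M{\left(47,h{\left(0,1 \right)} \right)} = - 230 \sqrt{2} \sqrt{47} = - 230 \sqrt{94}$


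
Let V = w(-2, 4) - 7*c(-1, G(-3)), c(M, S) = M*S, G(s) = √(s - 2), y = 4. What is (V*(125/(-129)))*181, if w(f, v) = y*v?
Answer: -362000/129 - 158375*I*√5/129 ≈ -2806.2 - 2745.3*I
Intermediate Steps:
w(f, v) = 4*v
G(s) = √(-2 + s)
V = 16 + 7*I*√5 (V = 4*4 - (-7)*√(-2 - 3) = 16 - (-7)*√(-5) = 16 - (-7)*I*√5 = 16 + 7*I*√5 ≈ 16.0 + 15.652*I)
(V*(125/(-129)))*181 = ((16 + 7*I*√5)*(125/(-129)))*181 = ((16 + 7*I*√5)*(125*(-1/129)))*181 = ((16 + 7*I*√5)*(-125/129))*181 = (-2000/129 - 875*I*√5/129)*181 = -362000/129 - 158375*I*√5/129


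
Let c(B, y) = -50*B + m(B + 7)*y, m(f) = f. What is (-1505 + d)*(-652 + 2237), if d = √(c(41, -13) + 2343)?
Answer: -2385425 + 1585*I*√331 ≈ -2.3854e+6 + 28837.0*I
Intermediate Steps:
c(B, y) = -50*B + y*(7 + B) (c(B, y) = -50*B + (B + 7)*y = -50*B + (7 + B)*y = -50*B + y*(7 + B))
d = I*√331 (d = √((-50*41 - 13*(7 + 41)) + 2343) = √((-2050 - 13*48) + 2343) = √((-2050 - 624) + 2343) = √(-2674 + 2343) = √(-331) = I*√331 ≈ 18.193*I)
(-1505 + d)*(-652 + 2237) = (-1505 + I*√331)*(-652 + 2237) = (-1505 + I*√331)*1585 = -2385425 + 1585*I*√331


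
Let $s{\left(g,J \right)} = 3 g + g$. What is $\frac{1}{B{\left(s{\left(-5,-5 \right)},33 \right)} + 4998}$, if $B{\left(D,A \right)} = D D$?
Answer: $\frac{1}{5398} \approx 0.00018525$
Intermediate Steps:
$s{\left(g,J \right)} = 4 g$
$B{\left(D,A \right)} = D^{2}$
$\frac{1}{B{\left(s{\left(-5,-5 \right)},33 \right)} + 4998} = \frac{1}{\left(4 \left(-5\right)\right)^{2} + 4998} = \frac{1}{\left(-20\right)^{2} + 4998} = \frac{1}{400 + 4998} = \frac{1}{5398}$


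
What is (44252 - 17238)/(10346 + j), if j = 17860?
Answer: 13507/14103 ≈ 0.95774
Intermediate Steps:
(44252 - 17238)/(10346 + j) = (44252 - 17238)/(10346 + 17860) = 27014/28206 = 27014*(1/28206) = 13507/14103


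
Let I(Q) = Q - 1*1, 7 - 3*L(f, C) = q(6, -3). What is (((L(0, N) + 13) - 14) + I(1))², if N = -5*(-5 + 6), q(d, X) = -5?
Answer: 9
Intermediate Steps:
N = -5 (N = -5*1 = -5)
L(f, C) = 4 (L(f, C) = 7/3 - ⅓*(-5) = 7/3 + 5/3 = 4)
I(Q) = -1 + Q (I(Q) = Q - 1 = -1 + Q)
(((L(0, N) + 13) - 14) + I(1))² = (((4 + 13) - 14) + (-1 + 1))² = ((17 - 14) + 0)² = (3 + 0)² = 3² = 9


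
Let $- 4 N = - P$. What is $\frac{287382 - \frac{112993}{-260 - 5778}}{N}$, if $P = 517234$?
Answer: $\frac{1735325509}{780764723} \approx 2.2226$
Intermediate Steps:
$N = \frac{258617}{2}$ ($N = - \frac{\left(-1\right) 517234}{4} = \left(- \frac{1}{4}\right) \left(-517234\right) = \frac{258617}{2} \approx 1.2931 \cdot 10^{5}$)
$\frac{287382 - \frac{112993}{-260 - 5778}}{N} = \frac{287382 - \frac{112993}{-260 - 5778}}{\frac{258617}{2}} = \left(287382 - \frac{112993}{-260 - 5778}\right) \frac{2}{258617} = \left(287382 - \frac{112993}{-6038}\right) \frac{2}{258617} = \left(287382 - 112993 \left(- \frac{1}{6038}\right)\right) \frac{2}{258617} = \left(287382 - - \frac{112993}{6038}\right) \frac{2}{258617} = \left(287382 + \frac{112993}{6038}\right) \frac{2}{258617} = \frac{1735325509}{6038} \cdot \frac{2}{258617} = \frac{1735325509}{780764723}$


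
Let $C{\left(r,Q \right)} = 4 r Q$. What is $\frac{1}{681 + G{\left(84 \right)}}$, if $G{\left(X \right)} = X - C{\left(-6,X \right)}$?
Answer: $\frac{1}{2781} \approx 0.00035958$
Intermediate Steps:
$C{\left(r,Q \right)} = 4 Q r$
$G{\left(X \right)} = 25 X$ ($G{\left(X \right)} = X - 4 X \left(-6\right) = X - - 24 X = X + 24 X = 25 X$)
$\frac{1}{681 + G{\left(84 \right)}} = \frac{1}{681 + 25 \cdot 84} = \frac{1}{681 + 2100} = \frac{1}{2781}$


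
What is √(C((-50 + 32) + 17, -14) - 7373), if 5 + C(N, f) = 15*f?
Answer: 2*I*√1897 ≈ 87.109*I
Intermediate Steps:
C(N, f) = -5 + 15*f
√(C((-50 + 32) + 17, -14) - 7373) = √((-5 + 15*(-14)) - 7373) = √((-5 - 210) - 7373) = √(-215 - 7373) = √(-7588) = 2*I*√1897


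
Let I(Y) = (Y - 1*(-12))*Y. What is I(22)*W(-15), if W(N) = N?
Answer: -11220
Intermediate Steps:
I(Y) = Y*(12 + Y) (I(Y) = (Y + 12)*Y = (12 + Y)*Y = Y*(12 + Y))
I(22)*W(-15) = (22*(12 + 22))*(-15) = (22*34)*(-15) = 748*(-15) = -11220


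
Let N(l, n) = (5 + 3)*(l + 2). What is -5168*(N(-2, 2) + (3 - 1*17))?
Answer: 72352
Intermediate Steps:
N(l, n) = 16 + 8*l (N(l, n) = 8*(2 + l) = 16 + 8*l)
-5168*(N(-2, 2) + (3 - 1*17)) = -5168*((16 + 8*(-2)) + (3 - 1*17)) = -5168*((16 - 16) + (3 - 17)) = -5168*(0 - 14) = -5168*(-14) = 72352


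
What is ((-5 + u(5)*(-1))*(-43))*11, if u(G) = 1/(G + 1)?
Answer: 14663/6 ≈ 2443.8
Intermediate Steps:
u(G) = 1/(1 + G)
((-5 + u(5)*(-1))*(-43))*11 = ((-5 - 1/(1 + 5))*(-43))*11 = ((-5 - 1/6)*(-43))*11 = ((-5 + (⅙)*(-1))*(-43))*11 = ((-5 - ⅙)*(-43))*11 = -31/6*(-43)*11 = (1333/6)*11 = 14663/6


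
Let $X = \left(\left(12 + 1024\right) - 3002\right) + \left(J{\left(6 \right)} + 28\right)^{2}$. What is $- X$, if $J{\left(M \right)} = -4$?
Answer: $1390$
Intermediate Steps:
$X = -1390$ ($X = \left(\left(12 + 1024\right) - 3002\right) + \left(-4 + 28\right)^{2} = \left(1036 - 3002\right) + 24^{2} = -1966 + 576 = -1390$)
$- X = \left(-1\right) \left(-1390\right) = 1390$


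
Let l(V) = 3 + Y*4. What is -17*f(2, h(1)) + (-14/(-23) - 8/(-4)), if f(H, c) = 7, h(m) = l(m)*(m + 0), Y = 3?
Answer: -2677/23 ≈ -116.39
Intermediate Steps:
l(V) = 15 (l(V) = 3 + 3*4 = 3 + 12 = 15)
h(m) = 15*m (h(m) = 15*(m + 0) = 15*m)
-17*f(2, h(1)) + (-14/(-23) - 8/(-4)) = -17*7 + (-14/(-23) - 8/(-4)) = -119 + (-14*(-1/23) - 8*(-1/4)) = -119 + (14/23 + 2) = -119 + 60/23 = -2677/23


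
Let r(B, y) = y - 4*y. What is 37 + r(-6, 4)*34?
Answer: -371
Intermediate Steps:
r(B, y) = -3*y
37 + r(-6, 4)*34 = 37 - 3*4*34 = 37 - 12*34 = 37 - 408 = -371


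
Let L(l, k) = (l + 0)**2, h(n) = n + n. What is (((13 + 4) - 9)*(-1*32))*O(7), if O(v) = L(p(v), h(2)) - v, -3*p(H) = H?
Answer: 3584/9 ≈ 398.22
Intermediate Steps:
p(H) = -H/3
h(n) = 2*n
L(l, k) = l**2
O(v) = -v + v**2/9 (O(v) = (-v/3)**2 - v = v**2/9 - v = -v + v**2/9)
(((13 + 4) - 9)*(-1*32))*O(7) = (((13 + 4) - 9)*(-1*32))*((1/9)*7*(-9 + 7)) = ((17 - 9)*(-32))*((1/9)*7*(-2)) = (8*(-32))*(-14/9) = -256*(-14/9) = 3584/9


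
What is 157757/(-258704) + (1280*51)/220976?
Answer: -2570411/8176112 ≈ -0.31438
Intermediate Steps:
157757/(-258704) + (1280*51)/220976 = 157757*(-1/258704) + 65280*(1/220976) = -361/592 + 4080/13811 = -2570411/8176112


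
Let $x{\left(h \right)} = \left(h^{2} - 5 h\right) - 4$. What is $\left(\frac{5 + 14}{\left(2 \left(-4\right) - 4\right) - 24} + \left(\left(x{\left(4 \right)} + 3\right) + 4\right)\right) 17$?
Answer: $- \frac{935}{36} \approx -25.972$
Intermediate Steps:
$x{\left(h \right)} = -4 + h^{2} - 5 h$
$\left(\frac{5 + 14}{\left(2 \left(-4\right) - 4\right) - 24} + \left(\left(x{\left(4 \right)} + 3\right) + 4\right)\right) 17 = \left(\frac{5 + 14}{\left(2 \left(-4\right) - 4\right) - 24} + \left(\left(\left(-4 + 4^{2} - 20\right) + 3\right) + 4\right)\right) 17 = \left(\frac{19}{\left(-8 - 4\right) - 24} + \left(\left(\left(-4 + 16 - 20\right) + 3\right) + 4\right)\right) 17 = \left(\frac{19}{-12 - 24} + \left(\left(-8 + 3\right) + 4\right)\right) 17 = \left(\frac{19}{-36} + \left(-5 + 4\right)\right) 17 = \left(19 \left(- \frac{1}{36}\right) - 1\right) 17 = \left(- \frac{19}{36} - 1\right) 17 = \left(- \frac{55}{36}\right) 17 = - \frac{935}{36}$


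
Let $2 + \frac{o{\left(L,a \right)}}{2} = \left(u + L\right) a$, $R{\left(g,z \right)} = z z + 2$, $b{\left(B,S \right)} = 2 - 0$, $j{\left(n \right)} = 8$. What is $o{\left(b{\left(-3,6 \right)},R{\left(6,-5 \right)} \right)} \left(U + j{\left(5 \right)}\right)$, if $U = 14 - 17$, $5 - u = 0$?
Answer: $1870$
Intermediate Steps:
$u = 5$ ($u = 5 - 0 = 5 + 0 = 5$)
$b{\left(B,S \right)} = 2$ ($b{\left(B,S \right)} = 2 + 0 = 2$)
$R{\left(g,z \right)} = 2 + z^{2}$ ($R{\left(g,z \right)} = z^{2} + 2 = 2 + z^{2}$)
$U = -3$ ($U = 14 - 17 = -3$)
$o{\left(L,a \right)} = -4 + 2 a \left(5 + L\right)$ ($o{\left(L,a \right)} = -4 + 2 \left(5 + L\right) a = -4 + 2 a \left(5 + L\right)$)
$o{\left(b{\left(-3,6 \right)},R{\left(6,-5 \right)} \right)} \left(U + j{\left(5 \right)}\right) = \left(-4 + 10 \left(2 + \left(-5\right)^{2}\right) + 2 \cdot 2 \left(2 + \left(-5\right)^{2}\right)\right) \left(-3 + 8\right) = \left(-4 + 10 \left(2 + 25\right) + 2 \cdot 2 \left(2 + 25\right)\right) 5 = \left(-4 + 10 \cdot 27 + 2 \cdot 2 \cdot 27\right) 5 = \left(-4 + 270 + 108\right) 5 = 374 \cdot 5 = 1870$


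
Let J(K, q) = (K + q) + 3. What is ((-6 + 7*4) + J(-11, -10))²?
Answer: 16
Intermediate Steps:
J(K, q) = 3 + K + q
((-6 + 7*4) + J(-11, -10))² = ((-6 + 7*4) + (3 - 11 - 10))² = ((-6 + 28) - 18)² = (22 - 18)² = 4² = 16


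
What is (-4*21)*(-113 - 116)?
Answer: 19236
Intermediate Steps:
(-4*21)*(-113 - 116) = -84*(-229) = 19236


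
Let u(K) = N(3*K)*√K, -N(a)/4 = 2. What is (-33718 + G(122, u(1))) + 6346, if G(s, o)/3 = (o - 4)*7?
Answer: -27624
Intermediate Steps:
N(a) = -8 (N(a) = -4*2 = -8)
u(K) = -8*√K
G(s, o) = -84 + 21*o (G(s, o) = 3*((o - 4)*7) = 3*((-4 + o)*7) = 3*(-28 + 7*o) = -84 + 21*o)
(-33718 + G(122, u(1))) + 6346 = (-33718 + (-84 + 21*(-8*√1))) + 6346 = (-33718 + (-84 + 21*(-8*1))) + 6346 = (-33718 + (-84 + 21*(-8))) + 6346 = (-33718 + (-84 - 168)) + 6346 = (-33718 - 252) + 6346 = -33970 + 6346 = -27624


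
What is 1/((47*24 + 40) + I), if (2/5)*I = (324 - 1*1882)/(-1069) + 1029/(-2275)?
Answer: 138970/162666167 ≈ 0.00085433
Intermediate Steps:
I = 349207/138970 (I = 5*((324 - 1*1882)/(-1069) + 1029/(-2275))/2 = 5*((324 - 1882)*(-1/1069) + 1029*(-1/2275))/2 = 5*(-1558*(-1/1069) - 147/325)/2 = 5*(1558/1069 - 147/325)/2 = (5/2)*(349207/347425) = 349207/138970 ≈ 2.5128)
1/((47*24 + 40) + I) = 1/((47*24 + 40) + 349207/138970) = 1/((1128 + 40) + 349207/138970) = 1/(1168 + 349207/138970) = 1/(162666167/138970) = 138970/162666167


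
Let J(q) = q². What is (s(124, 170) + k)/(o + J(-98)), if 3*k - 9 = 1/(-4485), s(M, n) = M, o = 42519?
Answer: 1708784/701314965 ≈ 0.0024365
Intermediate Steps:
k = 40364/13455 (k = 3 + (⅓)/(-4485) = 3 + (⅓)*(-1/4485) = 3 - 1/13455 = 40364/13455 ≈ 2.9999)
(s(124, 170) + k)/(o + J(-98)) = (124 + 40364/13455)/(42519 + (-98)²) = 1708784/(13455*(42519 + 9604)) = (1708784/13455)/52123 = (1708784/13455)*(1/52123) = 1708784/701314965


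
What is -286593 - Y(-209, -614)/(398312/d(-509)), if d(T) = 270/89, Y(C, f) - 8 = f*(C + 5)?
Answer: -1269961147713/4431221 ≈ -2.8659e+5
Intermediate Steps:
Y(C, f) = 8 + f*(5 + C) (Y(C, f) = 8 + f*(C + 5) = 8 + f*(5 + C))
d(T) = 270/89 (d(T) = 270*(1/89) = 270/89)
-286593 - Y(-209, -614)/(398312/d(-509)) = -286593 - (8 + 5*(-614) - 209*(-614))/(398312/(270/89)) = -286593 - (8 - 3070 + 128326)/(398312*(89/270)) = -286593 - 125264/17724884/135 = -286593 - 125264*135/17724884 = -286593 - 1*4227660/4431221 = -286593 - 4227660/4431221 = -1269961147713/4431221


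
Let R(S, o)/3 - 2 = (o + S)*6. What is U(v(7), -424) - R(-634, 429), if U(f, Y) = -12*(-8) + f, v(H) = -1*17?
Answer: 3763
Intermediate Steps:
v(H) = -17
R(S, o) = 6 + 18*S + 18*o (R(S, o) = 6 + 3*((o + S)*6) = 6 + 3*((S + o)*6) = 6 + 3*(6*S + 6*o) = 6 + (18*S + 18*o) = 6 + 18*S + 18*o)
U(f, Y) = 96 + f
U(v(7), -424) - R(-634, 429) = (96 - 17) - (6 + 18*(-634) + 18*429) = 79 - (6 - 11412 + 7722) = 79 - 1*(-3684) = 79 + 3684 = 3763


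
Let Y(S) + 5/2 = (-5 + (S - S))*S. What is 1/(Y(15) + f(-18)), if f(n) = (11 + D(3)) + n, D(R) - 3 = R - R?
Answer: -2/163 ≈ -0.012270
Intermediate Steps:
D(R) = 3 (D(R) = 3 + (R - R) = 3 + 0 = 3)
Y(S) = -5/2 - 5*S (Y(S) = -5/2 + (-5 + (S - S))*S = -5/2 + (-5 + 0)*S = -5/2 - 5*S)
f(n) = 14 + n (f(n) = (11 + 3) + n = 14 + n)
1/(Y(15) + f(-18)) = 1/((-5/2 - 5*15) + (14 - 18)) = 1/((-5/2 - 75) - 4) = 1/(-155/2 - 4) = 1/(-163/2) = -2/163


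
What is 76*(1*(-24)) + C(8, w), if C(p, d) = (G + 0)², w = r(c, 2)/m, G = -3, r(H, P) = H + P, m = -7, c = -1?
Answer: -1815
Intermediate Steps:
w = -⅐ (w = (-1 + 2)/(-7) = 1*(-⅐) = -⅐ ≈ -0.14286)
C(p, d) = 9 (C(p, d) = (-3 + 0)² = (-3)² = 9)
76*(1*(-24)) + C(8, w) = 76*(1*(-24)) + 9 = 76*(-24) + 9 = -1824 + 9 = -1815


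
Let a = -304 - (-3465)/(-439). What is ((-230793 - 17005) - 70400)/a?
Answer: 139688922/136921 ≈ 1020.2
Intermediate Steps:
a = -136921/439 (a = -304 - (-3465)*(-1)/439 = -304 - 63*55/439 = -304 - 3465/439 = -136921/439 ≈ -311.89)
((-230793 - 17005) - 70400)/a = ((-230793 - 17005) - 70400)/(-136921/439) = (-247798 - 70400)*(-439/136921) = -318198*(-439/136921) = 139688922/136921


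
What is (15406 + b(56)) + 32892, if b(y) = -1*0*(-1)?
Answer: 48298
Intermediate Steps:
b(y) = 0 (b(y) = 0*(-1) = 0)
(15406 + b(56)) + 32892 = (15406 + 0) + 32892 = 15406 + 32892 = 48298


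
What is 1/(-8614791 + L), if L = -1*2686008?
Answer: -1/11300799 ≈ -8.8489e-8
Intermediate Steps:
L = -2686008
1/(-8614791 + L) = 1/(-8614791 - 2686008) = 1/(-11300799) = -1/11300799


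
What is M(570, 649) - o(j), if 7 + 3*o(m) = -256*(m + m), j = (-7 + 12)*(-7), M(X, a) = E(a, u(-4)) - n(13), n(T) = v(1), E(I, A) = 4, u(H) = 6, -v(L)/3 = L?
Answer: -5964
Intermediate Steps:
v(L) = -3*L
n(T) = -3 (n(T) = -3*1 = -3)
M(X, a) = 7 (M(X, a) = 4 - 1*(-3) = 4 + 3 = 7)
j = -35 (j = 5*(-7) = -35)
o(m) = -7/3 - 512*m/3 (o(m) = -7/3 + (-256*(m + m))/3 = -7/3 + (-512*m)/3 = -7/3 - 512*m/3)
M(570, 649) - o(j) = 7 - (-7/3 - 512/3*(-35)) = 7 - (-7/3 + 17920/3) = 7 - 1*5971 = 7 - 5971 = -5964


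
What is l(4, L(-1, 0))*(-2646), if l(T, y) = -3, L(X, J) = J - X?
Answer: 7938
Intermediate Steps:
l(4, L(-1, 0))*(-2646) = -3*(-2646) = 7938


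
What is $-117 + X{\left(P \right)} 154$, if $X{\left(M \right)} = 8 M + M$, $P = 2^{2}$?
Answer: $5427$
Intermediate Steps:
$P = 4$
$X{\left(M \right)} = 9 M$
$-117 + X{\left(P \right)} 154 = -117 + 9 \cdot 4 \cdot 154 = -117 + 36 \cdot 154 = -117 + 5544 = 5427$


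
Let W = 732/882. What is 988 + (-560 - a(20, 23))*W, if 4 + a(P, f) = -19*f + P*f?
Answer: 24866/49 ≈ 507.47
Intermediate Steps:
a(P, f) = -4 - 19*f + P*f (a(P, f) = -4 + (-19*f + P*f) = -4 - 19*f + P*f)
W = 122/147 (W = 732*(1/882) = 122/147 ≈ 0.82993)
988 + (-560 - a(20, 23))*W = 988 + (-560 - (-4 - 19*23 + 20*23))*(122/147) = 988 + (-560 - (-4 - 437 + 460))*(122/147) = 988 + (-560 - 1*19)*(122/147) = 988 + (-560 - 19)*(122/147) = 988 - 579*122/147 = 988 - 23546/49 = 24866/49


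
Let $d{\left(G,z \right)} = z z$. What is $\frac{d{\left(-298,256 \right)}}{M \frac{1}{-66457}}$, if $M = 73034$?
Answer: $- \frac{2177662976}{36517} \approx -59634.0$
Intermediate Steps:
$d{\left(G,z \right)} = z^{2}$
$\frac{d{\left(-298,256 \right)}}{M \frac{1}{-66457}} = \frac{256^{2}}{73034 \frac{1}{-66457}} = \frac{65536}{73034 \left(- \frac{1}{66457}\right)} = \frac{65536}{- \frac{73034}{66457}} = 65536 \left(- \frac{66457}{73034}\right) = - \frac{2177662976}{36517}$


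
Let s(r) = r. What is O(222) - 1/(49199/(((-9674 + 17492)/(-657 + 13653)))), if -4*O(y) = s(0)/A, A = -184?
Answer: -1303/106565034 ≈ -1.2227e-5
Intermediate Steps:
O(y) = 0 (O(y) = -0/(-184) = -0*(-1)/184 = -¼*0 = 0)
O(222) - 1/(49199/(((-9674 + 17492)/(-657 + 13653)))) = 0 - 1/(49199/(((-9674 + 17492)/(-657 + 13653)))) = 0 - 1/(49199/((7818/12996))) = 0 - 1/(49199/((7818*(1/12996)))) = 0 - 1/(49199/(1303/2166)) = 0 - 1/(49199*(2166/1303)) = 0 - 1/106565034/1303 = 0 - 1*1303/106565034 = 0 - 1303/106565034 = -1303/106565034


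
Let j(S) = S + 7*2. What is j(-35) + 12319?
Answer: 12298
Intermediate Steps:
j(S) = 14 + S (j(S) = S + 14 = 14 + S)
j(-35) + 12319 = (14 - 35) + 12319 = -21 + 12319 = 12298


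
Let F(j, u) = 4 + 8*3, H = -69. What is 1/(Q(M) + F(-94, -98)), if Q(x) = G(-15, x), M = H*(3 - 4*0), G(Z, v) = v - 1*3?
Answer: -1/182 ≈ -0.0054945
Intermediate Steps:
F(j, u) = 28 (F(j, u) = 4 + 24 = 28)
G(Z, v) = -3 + v (G(Z, v) = v - 3 = -3 + v)
M = -207 (M = -69*(3 - 4*0) = -69*(3 + 0) = -69*3 = -207)
Q(x) = -3 + x
1/(Q(M) + F(-94, -98)) = 1/((-3 - 207) + 28) = 1/(-210 + 28) = 1/(-182) = -1/182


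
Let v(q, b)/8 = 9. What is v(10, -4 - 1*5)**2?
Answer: 5184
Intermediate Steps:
v(q, b) = 72 (v(q, b) = 8*9 = 72)
v(10, -4 - 1*5)**2 = 72**2 = 5184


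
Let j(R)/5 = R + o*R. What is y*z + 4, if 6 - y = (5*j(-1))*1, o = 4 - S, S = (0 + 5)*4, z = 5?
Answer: -1841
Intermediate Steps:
S = 20 (S = 5*4 = 20)
o = -16 (o = 4 - 1*20 = 4 - 20 = -16)
j(R) = -75*R (j(R) = 5*(R - 16*R) = 5*(-15*R) = -75*R)
y = -369 (y = 6 - 5*(-75*(-1)) = 6 - 5*75 = 6 - 375 = -369)
y*z + 4 = -369*5 + 4 = -1845 + 4 = -1841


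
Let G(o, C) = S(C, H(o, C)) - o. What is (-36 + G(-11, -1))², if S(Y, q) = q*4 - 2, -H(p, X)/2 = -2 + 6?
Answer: 3481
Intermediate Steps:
H(p, X) = -8 (H(p, X) = -2*(-2 + 6) = -2*4 = -8)
S(Y, q) = -2 + 4*q (S(Y, q) = 4*q - 2 = -2 + 4*q)
G(o, C) = -34 - o (G(o, C) = (-2 + 4*(-8)) - o = (-2 - 32) - o = -34 - o)
(-36 + G(-11, -1))² = (-36 + (-34 - 1*(-11)))² = (-36 + (-34 + 11))² = (-36 - 23)² = (-59)² = 3481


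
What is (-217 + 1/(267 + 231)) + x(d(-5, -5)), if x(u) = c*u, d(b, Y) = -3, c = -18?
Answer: -81173/498 ≈ -163.00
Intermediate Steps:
x(u) = -18*u
(-217 + 1/(267 + 231)) + x(d(-5, -5)) = (-217 + 1/(267 + 231)) - 18*(-3) = (-217 + 1/498) + 54 = -108065/498 + 54 = -81173/498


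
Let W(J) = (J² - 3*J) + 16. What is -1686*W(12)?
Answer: -209064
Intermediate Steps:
W(J) = 16 + J² - 3*J
-1686*W(12) = -1686*(16 + 12² - 3*12) = -1686*(16 + 144 - 36) = -1686*124 = -209064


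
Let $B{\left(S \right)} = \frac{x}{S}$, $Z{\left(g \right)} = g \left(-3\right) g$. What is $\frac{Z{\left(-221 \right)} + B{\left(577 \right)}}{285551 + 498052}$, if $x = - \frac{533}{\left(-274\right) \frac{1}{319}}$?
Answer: $- \frac{23164823227}{123886067094} \approx -0.18698$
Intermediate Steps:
$Z{\left(g \right)} = - 3 g^{2}$ ($Z{\left(g \right)} = - 3 g g = - 3 g^{2}$)
$x = \frac{170027}{274}$ ($x = - \frac{533}{\left(-274\right) \frac{1}{319}} = - \frac{533}{- \frac{274}{319}} = \left(-533\right) \left(- \frac{319}{274}\right) = \frac{170027}{274} \approx 620.54$)
$B{\left(S \right)} = \frac{170027}{274 S}$
$\frac{Z{\left(-221 \right)} + B{\left(577 \right)}}{285551 + 498052} = \frac{- 3 \left(-221\right)^{2} + \frac{170027}{274 \cdot 577}}{285551 + 498052} = \frac{\left(-3\right) 48841 + \frac{170027}{274} \cdot \frac{1}{577}}{783603} = \left(-146523 + \frac{170027}{158098}\right) \frac{1}{783603} = \left(- \frac{23164823227}{158098}\right) \frac{1}{783603} = - \frac{23164823227}{123886067094}$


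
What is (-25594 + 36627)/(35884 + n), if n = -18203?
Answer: 11033/17681 ≈ 0.62400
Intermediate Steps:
(-25594 + 36627)/(35884 + n) = (-25594 + 36627)/(35884 - 18203) = 11033/17681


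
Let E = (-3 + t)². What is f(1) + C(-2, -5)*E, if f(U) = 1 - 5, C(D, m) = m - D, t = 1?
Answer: -16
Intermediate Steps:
f(U) = -4
E = 4 (E = (-3 + 1)² = (-2)² = 4)
f(1) + C(-2, -5)*E = -4 + (-5 - 1*(-2))*4 = -4 + (-5 + 2)*4 = -4 - 3*4 = -4 - 12 = -16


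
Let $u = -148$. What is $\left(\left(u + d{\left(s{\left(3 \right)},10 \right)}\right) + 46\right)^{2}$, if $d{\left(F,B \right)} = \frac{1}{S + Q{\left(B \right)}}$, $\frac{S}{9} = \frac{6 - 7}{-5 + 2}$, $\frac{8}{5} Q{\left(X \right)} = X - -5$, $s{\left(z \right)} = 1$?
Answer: $\frac{101808100}{9801} \approx 10388.0$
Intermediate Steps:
$Q{\left(X \right)} = \frac{25}{8} + \frac{5 X}{8}$ ($Q{\left(X \right)} = \frac{5 \left(X - -5\right)}{8} = \frac{5 \left(X + 5\right)}{8} = \frac{5 \left(5 + X\right)}{8} = \frac{25}{8} + \frac{5 X}{8}$)
$S = 3$ ($S = 9 \frac{6 - 7}{-5 + 2} = 9 \left(- \frac{1}{-3}\right) = 9 \left(\left(-1\right) \left(- \frac{1}{3}\right)\right) = 9 \cdot \frac{1}{3} = 3$)
$d{\left(F,B \right)} = \frac{1}{\frac{49}{8} + \frac{5 B}{8}}$ ($d{\left(F,B \right)} = \frac{1}{3 + \left(\frac{25}{8} + \frac{5 B}{8}\right)} = \frac{1}{\frac{49}{8} + \frac{5 B}{8}}$)
$\left(\left(u + d{\left(s{\left(3 \right)},10 \right)}\right) + 46\right)^{2} = \left(\left(-148 + \frac{8}{49 + 5 \cdot 10}\right) + 46\right)^{2} = \left(\left(-148 + \frac{8}{49 + 50}\right) + 46\right)^{2} = \left(\left(-148 + \frac{8}{99}\right) + 46\right)^{2} = \left(- \frac{14644}{99} + 46\right)^{2} = \left(- \frac{10090}{99}\right)^{2} = \frac{101808100}{9801}$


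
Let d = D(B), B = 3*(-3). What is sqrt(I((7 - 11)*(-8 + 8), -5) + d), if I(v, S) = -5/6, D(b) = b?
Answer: I*sqrt(354)/6 ≈ 3.1358*I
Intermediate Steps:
B = -9
d = -9
I(v, S) = -5/6 (I(v, S) = -5*1/6 = -5/6)
sqrt(I((7 - 11)*(-8 + 8), -5) + d) = sqrt(-5/6 - 9) = sqrt(-59/6) = I*sqrt(354)/6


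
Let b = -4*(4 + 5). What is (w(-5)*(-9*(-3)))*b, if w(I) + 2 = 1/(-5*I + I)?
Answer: 9477/5 ≈ 1895.4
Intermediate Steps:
b = -36 (b = -4*9 = -36)
w(I) = -2 - 1/(4*I) (w(I) = -2 + 1/(-5*I + I) = -2 + 1/(-4*I) = -2 - 1/(4*I))
(w(-5)*(-9*(-3)))*b = ((-2 - 1/4/(-5))*(-9*(-3)))*(-36) = ((-2 - 1/4*(-1/5))*27)*(-36) = ((-2 + 1/20)*27)*(-36) = -39/20*27*(-36) = -1053/20*(-36) = 9477/5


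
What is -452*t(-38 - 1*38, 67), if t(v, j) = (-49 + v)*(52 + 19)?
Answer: 4011500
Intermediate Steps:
t(v, j) = -3479 + 71*v (t(v, j) = (-49 + v)*71 = -3479 + 71*v)
-452*t(-38 - 1*38, 67) = -452*(-3479 + 71*(-38 - 1*38)) = -452*(-3479 + 71*(-38 - 38)) = -452*(-3479 + 71*(-76)) = -452*(-3479 - 5396) = -452*(-8875) = 4011500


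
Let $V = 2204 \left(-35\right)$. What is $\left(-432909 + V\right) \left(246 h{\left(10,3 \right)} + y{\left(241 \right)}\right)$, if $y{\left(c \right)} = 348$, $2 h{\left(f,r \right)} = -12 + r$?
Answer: $387127191$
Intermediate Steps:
$V = -77140$
$h{\left(f,r \right)} = -6 + \frac{r}{2}$ ($h{\left(f,r \right)} = \frac{-12 + r}{2} = -6 + \frac{r}{2}$)
$\left(-432909 + V\right) \left(246 h{\left(10,3 \right)} + y{\left(241 \right)}\right) = \left(-432909 - 77140\right) \left(246 \left(-6 + \frac{1}{2} \cdot 3\right) + 348\right) = - 510049 \left(246 \left(-6 + \frac{3}{2}\right) + 348\right) = - 510049 \left(246 \left(- \frac{9}{2}\right) + 348\right) = - 510049 \left(-1107 + 348\right) = \left(-510049\right) \left(-759\right) = 387127191$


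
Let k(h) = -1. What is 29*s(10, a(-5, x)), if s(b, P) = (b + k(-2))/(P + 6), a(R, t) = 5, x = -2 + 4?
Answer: 261/11 ≈ 23.727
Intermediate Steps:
x = 2
s(b, P) = (-1 + b)/(6 + P) (s(b, P) = (b - 1)/(P + 6) = (-1 + b)/(6 + P))
29*s(10, a(-5, x)) = 29*((-1 + 10)/(6 + 5)) = 29*(9/11) = 261/11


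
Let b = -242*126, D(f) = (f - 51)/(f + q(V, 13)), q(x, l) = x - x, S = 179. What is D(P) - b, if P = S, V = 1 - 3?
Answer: 5458196/179 ≈ 30493.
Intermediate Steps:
V = -2
q(x, l) = 0
P = 179
D(f) = (-51 + f)/f (D(f) = (f - 51)/(f + 0) = (-51 + f)/f)
b = -30492
D(P) - b = (-51 + 179)/179 - 1*(-30492) = (1/179)*128 + 30492 = 128/179 + 30492 = 5458196/179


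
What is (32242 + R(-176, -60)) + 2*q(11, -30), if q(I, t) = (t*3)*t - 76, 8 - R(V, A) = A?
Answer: 37558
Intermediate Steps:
R(V, A) = 8 - A
q(I, t) = -76 + 3*t² (q(I, t) = (3*t)*t - 76 = 3*t² - 76 = -76 + 3*t²)
(32242 + R(-176, -60)) + 2*q(11, -30) = (32242 + (8 - 1*(-60))) + 2*(-76 + 3*(-30)²) = (32242 + (8 + 60)) + 2*(-76 + 3*900) = (32242 + 68) + 2*(-76 + 2700) = 32310 + 2*2624 = 32310 + 5248 = 37558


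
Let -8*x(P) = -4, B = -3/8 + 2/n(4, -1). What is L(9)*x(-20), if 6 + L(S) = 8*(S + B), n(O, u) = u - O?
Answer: 299/10 ≈ 29.900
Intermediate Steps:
B = -31/40 (B = -3/8 + 2/(-1 - 1*4) = -3*1/8 + 2/(-1 - 4) = -3/8 + 2/(-5) = -3/8 + 2*(-1/5) = -3/8 - 2/5 = -31/40 ≈ -0.77500)
x(P) = 1/2 (x(P) = -1/8*(-4) = 1/2)
L(S) = -61/5 + 8*S (L(S) = -6 + 8*(S - 31/40) = -6 + 8*(-31/40 + S) = -6 + (-31/5 + 8*S) = -61/5 + 8*S)
L(9)*x(-20) = (-61/5 + 8*9)*(1/2) = (-61/5 + 72)*(1/2) = (299/5)*(1/2) = 299/10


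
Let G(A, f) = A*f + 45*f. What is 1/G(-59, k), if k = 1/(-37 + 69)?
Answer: -16/7 ≈ -2.2857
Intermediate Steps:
k = 1/32 ≈ 0.031250
G(A, f) = 45*f + A*f
1/G(-59, k) = 1/((45 - 59)/32) = 1/((1/32)*(-14)) = 1/(-7/16) = -16/7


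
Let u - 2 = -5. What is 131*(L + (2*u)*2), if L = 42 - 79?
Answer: -6419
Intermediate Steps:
u = -3 (u = 2 - 5 = -3)
L = -37
131*(L + (2*u)*2) = 131*(-37 + (2*(-3))*2) = 131*(-37 - 6*2) = 131*(-37 - 12) = 131*(-49) = -6419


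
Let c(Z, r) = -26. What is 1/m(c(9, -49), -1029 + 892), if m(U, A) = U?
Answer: -1/26 ≈ -0.038462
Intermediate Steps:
1/m(c(9, -49), -1029 + 892) = 1/(-26) = -1/26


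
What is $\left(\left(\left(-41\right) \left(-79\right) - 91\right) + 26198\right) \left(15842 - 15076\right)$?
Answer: $22479036$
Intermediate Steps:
$\left(\left(\left(-41\right) \left(-79\right) - 91\right) + 26198\right) \left(15842 - 15076\right) = \left(\left(3239 - 91\right) + 26198\right) 766 = \left(3148 + 26198\right) 766 = 29346 \cdot 766 = 22479036$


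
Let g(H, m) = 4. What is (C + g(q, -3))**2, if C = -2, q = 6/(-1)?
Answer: 4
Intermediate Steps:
q = -6 (q = 6*(-1) = -6)
(C + g(q, -3))**2 = (-2 + 4)**2 = 2**2 = 4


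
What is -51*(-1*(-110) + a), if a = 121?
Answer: -11781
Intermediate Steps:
-51*(-1*(-110) + a) = -51*(-1*(-110) + 121) = -51*(110 + 121) = -51*231 = -11781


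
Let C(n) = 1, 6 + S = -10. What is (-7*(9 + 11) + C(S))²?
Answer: 19321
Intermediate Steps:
S = -16 (S = -6 - 10 = -16)
(-7*(9 + 11) + C(S))² = (-7*(9 + 11) + 1)² = (-7*20 + 1)² = (-140 + 1)² = (-139)² = 19321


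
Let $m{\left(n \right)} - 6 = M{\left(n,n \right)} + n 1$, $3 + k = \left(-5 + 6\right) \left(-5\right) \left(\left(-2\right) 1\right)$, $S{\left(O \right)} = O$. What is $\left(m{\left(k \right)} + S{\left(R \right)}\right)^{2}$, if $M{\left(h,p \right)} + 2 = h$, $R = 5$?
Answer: $529$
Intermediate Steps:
$M{\left(h,p \right)} = -2 + h$
$k = 7$ ($k = -3 + \left(-5 + 6\right) \left(-5\right) \left(\left(-2\right) 1\right) = -3 + 1 \left(-5\right) \left(-2\right) = -3 - -10 = -3 + 10 = 7$)
$m{\left(n \right)} = 4 + 2 n$ ($m{\left(n \right)} = 6 + \left(\left(-2 + n\right) + n 1\right) = 6 + \left(\left(-2 + n\right) + n\right) = 6 + \left(-2 + 2 n\right) = 4 + 2 n$)
$\left(m{\left(k \right)} + S{\left(R \right)}\right)^{2} = \left(\left(4 + 2 \cdot 7\right) + 5\right)^{2} = \left(\left(4 + 14\right) + 5\right)^{2} = \left(18 + 5\right)^{2} = 23^{2} = 529$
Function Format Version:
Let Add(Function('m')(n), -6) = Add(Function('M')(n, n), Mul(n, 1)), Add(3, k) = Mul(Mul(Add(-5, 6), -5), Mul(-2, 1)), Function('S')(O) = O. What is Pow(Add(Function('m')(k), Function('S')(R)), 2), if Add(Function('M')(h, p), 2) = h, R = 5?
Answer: 529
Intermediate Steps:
Function('M')(h, p) = Add(-2, h)
k = 7 (k = Add(-3, Mul(Mul(Add(-5, 6), -5), Mul(-2, 1))) = Add(-3, Mul(Mul(1, -5), -2)) = Add(-3, Mul(-5, -2)) = Add(-3, 10) = 7)
Function('m')(n) = Add(4, Mul(2, n)) (Function('m')(n) = Add(6, Add(Add(-2, n), Mul(n, 1))) = Add(6, Add(Add(-2, n), n)) = Add(6, Add(-2, Mul(2, n))) = Add(4, Mul(2, n)))
Pow(Add(Function('m')(k), Function('S')(R)), 2) = Pow(Add(Add(4, Mul(2, 7)), 5), 2) = Pow(Add(Add(4, 14), 5), 2) = Pow(Add(18, 5), 2) = Pow(23, 2) = 529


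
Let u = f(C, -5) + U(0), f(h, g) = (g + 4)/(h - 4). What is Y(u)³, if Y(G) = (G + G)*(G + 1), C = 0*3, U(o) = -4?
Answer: 4492125/512 ≈ 8773.7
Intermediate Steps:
C = 0
f(h, g) = (4 + g)/(-4 + h)
u = -15/4 (u = (4 - 5)/(-4 + 0) - 4 = -1/(-4) - 4 = -¼*(-1) - 4 = ¼ - 4 = -15/4 ≈ -3.7500)
Y(G) = 2*G*(1 + G) (Y(G) = (2*G)*(1 + G) = 2*G*(1 + G))
Y(u)³ = (2*(-15/4)*(1 - 15/4))³ = (2*(-15/4)*(-11/4))³ = (165/8)³ = 4492125/512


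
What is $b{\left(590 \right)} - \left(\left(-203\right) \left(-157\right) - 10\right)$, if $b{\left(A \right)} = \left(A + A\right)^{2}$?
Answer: $1360539$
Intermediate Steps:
$b{\left(A \right)} = 4 A^{2}$ ($b{\left(A \right)} = \left(2 A\right)^{2} = 4 A^{2}$)
$b{\left(590 \right)} - \left(\left(-203\right) \left(-157\right) - 10\right) = 4 \cdot 590^{2} - \left(\left(-203\right) \left(-157\right) - 10\right) = 4 \cdot 348100 - \left(31871 - 10\right) = 1392400 - 31861 = 1360539$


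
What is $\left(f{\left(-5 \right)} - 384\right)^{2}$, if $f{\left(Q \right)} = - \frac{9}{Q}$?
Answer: $\frac{3651921}{25} \approx 1.4608 \cdot 10^{5}$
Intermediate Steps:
$\left(f{\left(-5 \right)} - 384\right)^{2} = \left(- \frac{9}{-5} - 384\right)^{2} = \left(\left(-9\right) \left(- \frac{1}{5}\right) - 384\right)^{2} = \left(\frac{9}{5} - 384\right)^{2} = \left(- \frac{1911}{5}\right)^{2} = \frac{3651921}{25}$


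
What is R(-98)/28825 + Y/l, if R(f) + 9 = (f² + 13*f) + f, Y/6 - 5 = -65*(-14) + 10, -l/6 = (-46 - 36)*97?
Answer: 92068867/229274050 ≈ 0.40157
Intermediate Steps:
l = 47724 (l = -6*(-46 - 36)*97 = -(-492)*97 = -6*(-7954) = 47724)
Y = 5550 (Y = 30 + 6*(-65*(-14) + 10) = 30 + 6*(910 + 10) = 30 + 6*920 = 30 + 5520 = 5550)
R(f) = -9 + f² + 14*f (R(f) = -9 + ((f² + 13*f) + f) = -9 + (f² + 14*f) = -9 + f² + 14*f)
R(-98)/28825 + Y/l = (-9 + (-98)² + 14*(-98))/28825 + 5550/47724 = (-9 + 9604 - 1372)*(1/28825) + 5550*(1/47724) = 8223*(1/28825) + 925/7954 = 8223/28825 + 925/7954 = 92068867/229274050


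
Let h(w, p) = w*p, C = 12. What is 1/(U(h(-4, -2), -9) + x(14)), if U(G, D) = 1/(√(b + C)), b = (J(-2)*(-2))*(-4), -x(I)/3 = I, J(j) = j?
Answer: -168/7057 + 2*I/7057 ≈ -0.023806 + 0.00028341*I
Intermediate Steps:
h(w, p) = p*w
x(I) = -3*I
b = -16 (b = -2*(-2)*(-4) = 4*(-4) = -16)
U(G, D) = -I/2 (U(G, D) = 1/(√(-16 + 12)) = 1/(√(-4)) = 1/(2*I) = -I/2)
1/(U(h(-4, -2), -9) + x(14)) = 1/(-I/2 - 3*14) = 1/(-I/2 - 42) = 1/(-42 - I/2) = 4*(-42 + I/2)/7057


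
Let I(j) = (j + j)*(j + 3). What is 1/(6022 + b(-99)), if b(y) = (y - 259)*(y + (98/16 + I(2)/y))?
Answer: 396/15580055 ≈ 2.5417e-5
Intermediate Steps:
I(j) = 2*j*(3 + j) (I(j) = (2*j)*(3 + j) = 2*j*(3 + j))
b(y) = (-259 + y)*(49/8 + y + 20/y) (b(y) = (y - 259)*(y + (98/16 + (2*2*(3 + 2))/y)) = (-259 + y)*(y + (98*(1/16) + (2*2*5)/y)) = (-259 + y)*(y + (49/8 + 20/y)) = (-259 + y)*(49/8 + y + 20/y))
1/(6022 + b(-99)) = 1/(6022 + (-12531/8 + (-99)**2 - 5180/(-99) - 2023/8*(-99))) = 1/(6022 + (-12531/8 + 9801 - 5180*(-1/99) + 200277/8)) = 1/(6022 + (-12531/8 + 9801 + 5180/99 + 200277/8)) = 1/(6022 + 13195343/396) = 1/(15580055/396) = 396/15580055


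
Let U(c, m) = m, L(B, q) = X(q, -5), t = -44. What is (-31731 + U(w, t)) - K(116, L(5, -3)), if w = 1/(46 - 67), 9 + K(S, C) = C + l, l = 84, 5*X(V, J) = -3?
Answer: -159247/5 ≈ -31849.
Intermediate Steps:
X(V, J) = -⅗ (X(V, J) = (⅕)*(-3) = -⅗)
L(B, q) = -⅗
K(S, C) = 75 + C (K(S, C) = -9 + (C + 84) = -9 + (84 + C) = 75 + C)
w = -1/21 (w = 1/(-21) = -1/21 ≈ -0.047619)
(-31731 + U(w, t)) - K(116, L(5, -3)) = (-31731 - 44) - (75 - ⅗) = -31775 - 1*372/5 = -31775 - 372/5 = -159247/5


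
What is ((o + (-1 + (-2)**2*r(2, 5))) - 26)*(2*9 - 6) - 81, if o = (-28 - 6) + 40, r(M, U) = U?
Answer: -93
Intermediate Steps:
o = 6 (o = -34 + 40 = 6)
((o + (-1 + (-2)**2*r(2, 5))) - 26)*(2*9 - 6) - 81 = ((6 + (-1 + (-2)**2*5)) - 26)*(2*9 - 6) - 81 = ((6 + (-1 + 4*5)) - 26)*(18 - 6) - 81 = ((6 + (-1 + 20)) - 26)*12 - 81 = ((6 + 19) - 26)*12 - 81 = (25 - 26)*12 - 81 = -1*12 - 81 = -12 - 81 = -93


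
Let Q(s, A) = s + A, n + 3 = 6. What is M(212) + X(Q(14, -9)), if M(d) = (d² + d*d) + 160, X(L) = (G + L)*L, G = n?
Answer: 90088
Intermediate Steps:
n = 3 (n = -3 + 6 = 3)
G = 3
Q(s, A) = A + s
X(L) = L*(3 + L) (X(L) = (3 + L)*L = L*(3 + L))
M(d) = 160 + 2*d² (M(d) = (d² + d²) + 160 = 2*d² + 160 = 160 + 2*d²)
M(212) + X(Q(14, -9)) = (160 + 2*212²) + (-9 + 14)*(3 + (-9 + 14)) = (160 + 2*44944) + 5*(3 + 5) = (160 + 89888) + 5*8 = 90048 + 40 = 90088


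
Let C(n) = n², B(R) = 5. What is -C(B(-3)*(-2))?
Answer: -100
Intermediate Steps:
-C(B(-3)*(-2)) = -(5*(-2))² = -1*(-10)² = -1*100 = -100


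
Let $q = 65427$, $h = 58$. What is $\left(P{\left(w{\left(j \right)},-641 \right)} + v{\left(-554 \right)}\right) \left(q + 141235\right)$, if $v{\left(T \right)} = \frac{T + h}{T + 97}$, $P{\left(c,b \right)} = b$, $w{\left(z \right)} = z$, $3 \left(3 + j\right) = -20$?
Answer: $- \frac{60436441942}{457} \approx -1.3225 \cdot 10^{8}$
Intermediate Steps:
$j = - \frac{29}{3}$ ($j = -3 + \frac{1}{3} \left(-20\right) = -3 - \frac{20}{3} = - \frac{29}{3} \approx -9.6667$)
$v{\left(T \right)} = \frac{58 + T}{97 + T}$ ($v{\left(T \right)} = \frac{T + 58}{T + 97} = \frac{58 + T}{97 + T}$)
$\left(P{\left(w{\left(j \right)},-641 \right)} + v{\left(-554 \right)}\right) \left(q + 141235\right) = \left(-641 + \frac{58 - 554}{97 - 554}\right) \left(65427 + 141235\right) = \left(-641 + \frac{1}{-457} \left(-496\right)\right) 206662 = \left(-641 - - \frac{496}{457}\right) 206662 = \left(-641 + \frac{496}{457}\right) 206662 = \left(- \frac{292441}{457}\right) 206662 = - \frac{60436441942}{457}$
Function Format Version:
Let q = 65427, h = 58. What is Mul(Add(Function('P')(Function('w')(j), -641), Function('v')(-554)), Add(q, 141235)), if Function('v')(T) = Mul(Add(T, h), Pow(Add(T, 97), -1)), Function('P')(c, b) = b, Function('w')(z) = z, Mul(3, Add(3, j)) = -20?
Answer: Rational(-60436441942, 457) ≈ -1.3225e+8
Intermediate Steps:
j = Rational(-29, 3) (j = Add(-3, Mul(Rational(1, 3), -20)) = Add(-3, Rational(-20, 3)) = Rational(-29, 3) ≈ -9.6667)
Function('v')(T) = Mul(Pow(Add(97, T), -1), Add(58, T)) (Function('v')(T) = Mul(Add(T, 58), Pow(Add(T, 97), -1)) = Mul(Add(58, T), Pow(Add(97, T), -1)) = Mul(Pow(Add(97, T), -1), Add(58, T)))
Mul(Add(Function('P')(Function('w')(j), -641), Function('v')(-554)), Add(q, 141235)) = Mul(Add(-641, Mul(Pow(Add(97, -554), -1), Add(58, -554))), Add(65427, 141235)) = Mul(Add(-641, Mul(Pow(-457, -1), -496)), 206662) = Mul(Add(-641, Mul(Rational(-1, 457), -496)), 206662) = Mul(Add(-641, Rational(496, 457)), 206662) = Mul(Rational(-292441, 457), 206662) = Rational(-60436441942, 457)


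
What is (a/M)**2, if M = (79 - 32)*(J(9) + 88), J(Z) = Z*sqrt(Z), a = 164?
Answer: 26896/29214025 ≈ 0.00092065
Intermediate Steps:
J(Z) = Z**(3/2)
M = 5405 (M = (79 - 32)*(9**(3/2) + 88) = 47*(27 + 88) = 47*115 = 5405)
(a/M)**2 = (164/5405)**2 = 26896/29214025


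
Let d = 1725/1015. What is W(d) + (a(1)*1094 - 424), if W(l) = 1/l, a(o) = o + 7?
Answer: 2873363/345 ≈ 8328.6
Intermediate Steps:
a(o) = 7 + o
d = 345/203 (d = 1725*(1/1015) = 345/203 ≈ 1.6995)
W(d) + (a(1)*1094 - 424) = 1/(345/203) + ((7 + 1)*1094 - 424) = 203/345 + (8*1094 - 424) = 203/345 + (8752 - 424) = 203/345 + 8328 = 2873363/345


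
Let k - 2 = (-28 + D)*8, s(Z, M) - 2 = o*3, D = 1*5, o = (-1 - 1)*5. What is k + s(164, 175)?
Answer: -210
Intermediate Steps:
o = -10 (o = -2*5 = -10)
D = 5
s(Z, M) = -28 (s(Z, M) = 2 - 10*3 = 2 - 30 = -28)
k = -182 (k = 2 + (-28 + 5)*8 = 2 - 23*8 = 2 - 184 = -182)
k + s(164, 175) = -182 - 28 = -210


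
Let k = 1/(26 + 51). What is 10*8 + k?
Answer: 6161/77 ≈ 80.013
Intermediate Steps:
k = 1/77 ≈ 0.012987
10*8 + k = 10*8 + 1/77 = 80 + 1/77 = 6161/77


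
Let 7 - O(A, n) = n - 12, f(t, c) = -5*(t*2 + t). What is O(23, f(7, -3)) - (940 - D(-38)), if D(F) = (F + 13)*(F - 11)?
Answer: 409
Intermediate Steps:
f(t, c) = -15*t (f(t, c) = -5*(2*t + t) = -15*t)
O(A, n) = 19 - n (O(A, n) = 7 - (n - 12) = 7 - (-12 + n) = 7 + (12 - n) = 19 - n)
D(F) = (-11 + F)*(13 + F) (D(F) = (13 + F)*(-11 + F) = (-11 + F)*(13 + F))
O(23, f(7, -3)) - (940 - D(-38)) = (19 - (-15)*7) - (940 - (-143 + (-38)² + 2*(-38))) = (19 - 1*(-105)) - (940 - (-143 + 1444 - 76)) = (19 + 105) - (940 - 1*1225) = 124 - (940 - 1225) = 124 - 1*(-285) = 124 + 285 = 409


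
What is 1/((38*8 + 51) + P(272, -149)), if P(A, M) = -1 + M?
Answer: 1/205 ≈ 0.0048781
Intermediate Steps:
1/((38*8 + 51) + P(272, -149)) = 1/((38*8 + 51) + (-1 - 149)) = 1/((304 + 51) - 150) = 1/(355 - 150) = 1/205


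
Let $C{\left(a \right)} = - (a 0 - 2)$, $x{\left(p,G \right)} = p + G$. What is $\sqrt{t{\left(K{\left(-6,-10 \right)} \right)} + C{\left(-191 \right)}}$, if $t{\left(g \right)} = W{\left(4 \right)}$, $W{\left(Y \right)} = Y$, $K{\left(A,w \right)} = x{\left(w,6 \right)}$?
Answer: $\sqrt{6} \approx 2.4495$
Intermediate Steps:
$x{\left(p,G \right)} = G + p$
$K{\left(A,w \right)} = 6 + w$
$C{\left(a \right)} = 2$ ($C{\left(a \right)} = - (0 - 2) = \left(-1\right) \left(-2\right) = 2$)
$t{\left(g \right)} = 4$
$\sqrt{t{\left(K{\left(-6,-10 \right)} \right)} + C{\left(-191 \right)}} = \sqrt{4 + 2} = \sqrt{6}$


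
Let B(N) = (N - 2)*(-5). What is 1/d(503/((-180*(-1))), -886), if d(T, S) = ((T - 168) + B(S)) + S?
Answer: 180/609983 ≈ 0.00029509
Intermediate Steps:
B(N) = 10 - 5*N (B(N) = (-2 + N)*(-5) = 10 - 5*N)
d(T, S) = -158 + T - 4*S (d(T, S) = ((T - 168) + (10 - 5*S)) + S = ((-168 + T) + (10 - 5*S)) + S = (-158 + T - 5*S) + S = -158 + T - 4*S)
1/d(503/((-180*(-1))), -886) = 1/(-158 + 503/((-180*(-1))) - 4*(-886)) = 1/(-158 + 503/180 + 3544) = 1/(609983/180) = 180/609983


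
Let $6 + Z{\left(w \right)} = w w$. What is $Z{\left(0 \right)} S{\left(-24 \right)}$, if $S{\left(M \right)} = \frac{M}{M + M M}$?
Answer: $\frac{6}{23} \approx 0.26087$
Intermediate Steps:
$S{\left(M \right)} = \frac{M}{M + M^{2}}$
$Z{\left(w \right)} = -6 + w^{2}$ ($Z{\left(w \right)} = -6 + w w = -6 + w^{2}$)
$Z{\left(0 \right)} S{\left(-24 \right)} = \frac{-6 + 0^{2}}{1 - 24} = \frac{-6 + 0}{-23} = \left(-6\right) \left(- \frac{1}{23}\right) = \frac{6}{23}$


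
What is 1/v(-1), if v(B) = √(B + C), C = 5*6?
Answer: √29/29 ≈ 0.18570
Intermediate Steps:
C = 30
v(B) = √(30 + B) (v(B) = √(B + 30) = √(30 + B))
1/v(-1) = 1/(√(30 - 1)) = 1/(√29) = √29/29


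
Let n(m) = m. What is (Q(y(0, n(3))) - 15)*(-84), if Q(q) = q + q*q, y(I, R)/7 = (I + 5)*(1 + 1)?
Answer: -416220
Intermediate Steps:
y(I, R) = 70 + 14*I (y(I, R) = 7*((I + 5)*(1 + 1)) = 7*((5 + I)*2) = 7*(10 + 2*I) = 70 + 14*I)
Q(q) = q + q²
(Q(y(0, n(3))) - 15)*(-84) = ((70 + 14*0)*(1 + (70 + 14*0)) - 15)*(-84) = ((70 + 0)*(1 + (70 + 0)) - 15)*(-84) = (70*(1 + 70) - 15)*(-84) = (70*71 - 15)*(-84) = (4970 - 15)*(-84) = 4955*(-84) = -416220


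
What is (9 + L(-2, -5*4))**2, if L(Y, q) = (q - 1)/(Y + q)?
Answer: 47961/484 ≈ 99.093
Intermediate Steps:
L(Y, q) = (-1 + q)/(Y + q)
(9 + L(-2, -5*4))**2 = (9 + (-1 - 5*4)/(-2 - 5*4))**2 = (9 + (-1 - 20)/(-2 - 20))**2 = (9 - 21/(-22))**2 = (9 - 1/22*(-21))**2 = (9 + 21/22)**2 = (219/22)**2 = 47961/484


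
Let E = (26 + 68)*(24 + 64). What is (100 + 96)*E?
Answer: 1621312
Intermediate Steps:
E = 8272 (E = 94*88 = 8272)
(100 + 96)*E = (100 + 96)*8272 = 196*8272 = 1621312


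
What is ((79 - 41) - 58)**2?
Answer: 400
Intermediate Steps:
((79 - 41) - 58)**2 = (38 - 58)**2 = (-20)**2 = 400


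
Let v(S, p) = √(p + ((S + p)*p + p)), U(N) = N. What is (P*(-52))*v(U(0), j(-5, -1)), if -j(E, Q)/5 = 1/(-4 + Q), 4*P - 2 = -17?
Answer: 195*√3 ≈ 337.75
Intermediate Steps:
P = -15/4 (P = ½ + (¼)*(-17) = ½ - 17/4 = -15/4 ≈ -3.7500)
j(E, Q) = -5/(-4 + Q)
v(S, p) = √(2*p + p*(S + p)) (v(S, p) = √(p + (p*(S + p) + p)) = √(p + (p + p*(S + p))) = √(2*p + p*(S + p)))
(P*(-52))*v(U(0), j(-5, -1)) = (-15/4*(-52))*√((-5/(-4 - 1))*(2 + 0 - 5/(-4 - 1))) = 195*√((-5/(-5))*(2 + 0 - 5/(-5))) = 195*√((-5*(-⅕))*(2 + 0 - 5*(-⅕))) = 195*√(1*(2 + 0 + 1)) = 195*√(1*3) = 195*√3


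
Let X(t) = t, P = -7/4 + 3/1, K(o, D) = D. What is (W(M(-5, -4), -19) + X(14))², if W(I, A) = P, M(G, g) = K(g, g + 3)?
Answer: 3721/16 ≈ 232.56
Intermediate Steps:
M(G, g) = 3 + g (M(G, g) = g + 3 = 3 + g)
P = 5/4 (P = -7*¼ + 3*1 = -7/4 + 3 = 5/4 ≈ 1.2500)
W(I, A) = 5/4
(W(M(-5, -4), -19) + X(14))² = (5/4 + 14)² = (61/4)² = 3721/16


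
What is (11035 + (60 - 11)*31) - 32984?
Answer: -20430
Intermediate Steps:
(11035 + (60 - 11)*31) - 32984 = (11035 + 49*31) - 32984 = (11035 + 1519) - 32984 = 12554 - 32984 = -20430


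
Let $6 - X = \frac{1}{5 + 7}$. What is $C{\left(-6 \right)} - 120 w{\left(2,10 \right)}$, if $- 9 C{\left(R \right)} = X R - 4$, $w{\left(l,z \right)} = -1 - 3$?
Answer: $\frac{8719}{18} \approx 484.39$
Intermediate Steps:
$w{\left(l,z \right)} = -4$ ($w{\left(l,z \right)} = -1 - 3 = -4$)
$X = \frac{71}{12}$ ($X = 6 - \frac{1}{5 + 7} = 6 - \frac{1}{12} = \frac{71}{12} \approx 5.9167$)
$C{\left(R \right)} = \frac{4}{9} - \frac{71 R}{108}$ ($C{\left(R \right)} = - \frac{\frac{71 R}{12} - 4}{9} = - \frac{-4 + \frac{71 R}{12}}{9} = \frac{4}{9} - \frac{71 R}{108}$)
$C{\left(-6 \right)} - 120 w{\left(2,10 \right)} = \left(\frac{4}{9} - - \frac{71}{18}\right) - -480 = \left(\frac{4}{9} + \frac{71}{18}\right) + 480 = \frac{79}{18} + 480 = \frac{8719}{18}$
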